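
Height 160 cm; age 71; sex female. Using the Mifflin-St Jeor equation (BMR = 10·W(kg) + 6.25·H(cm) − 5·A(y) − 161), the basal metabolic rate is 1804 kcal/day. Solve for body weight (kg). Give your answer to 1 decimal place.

1804 = 10·W + 6.25(160) − 5(71) − 161
10·W = 1804 − 484 = 1320, so W = 132 kg.

132.0 kg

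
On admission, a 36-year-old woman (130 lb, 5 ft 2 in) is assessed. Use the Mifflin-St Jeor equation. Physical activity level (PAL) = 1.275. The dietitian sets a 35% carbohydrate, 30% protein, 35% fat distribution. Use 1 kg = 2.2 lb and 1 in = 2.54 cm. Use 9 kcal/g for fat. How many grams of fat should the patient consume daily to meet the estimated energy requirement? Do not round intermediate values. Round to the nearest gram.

61 g/day

Convert to metric: weight = 130 ÷ 2.2 = 59.0909 kg; height = (5×12 + 2) × 2.54 = 62 × 2.54 = 157.48 cm.
Mifflin-St Jeor (female): BMR = 10(59.0909) + 6.25(157.48) − 5(36) − 161 = 590.9091 + 984.25 − 180 − 161 = 1234.1591 kcal/day.
TEE = 1234.1591 × 1.275 = 1573.5528 kcal/day.
Fat energy = 35% × 1573.5528 = 550.7435 kcal.
Fat = 550.7435 ÷ 9 kcal/g = 61.1937 g.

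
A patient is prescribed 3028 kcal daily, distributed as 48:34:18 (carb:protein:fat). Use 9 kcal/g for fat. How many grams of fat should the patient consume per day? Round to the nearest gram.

61 g/day

Fat energy = 18% × 3028 = 545.04 kcal.
At 9 kcal/g: 545.04 ÷ 9 = 60.56 g.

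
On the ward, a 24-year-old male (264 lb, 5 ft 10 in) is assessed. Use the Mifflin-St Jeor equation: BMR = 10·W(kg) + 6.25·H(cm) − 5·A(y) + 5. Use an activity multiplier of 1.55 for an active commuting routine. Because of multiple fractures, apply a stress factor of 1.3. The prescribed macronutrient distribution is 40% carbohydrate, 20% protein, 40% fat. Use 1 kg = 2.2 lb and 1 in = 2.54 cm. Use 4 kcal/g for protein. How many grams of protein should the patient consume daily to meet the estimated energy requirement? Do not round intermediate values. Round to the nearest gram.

221 g/day

Convert to metric: weight = 264 ÷ 2.2 = 120 kg; height = (5×12 + 10) × 2.54 = 70 × 2.54 = 177.8 cm.
Mifflin-St Jeor (male): BMR = 10(120) + 6.25(177.8) − 5(24) + 5 = 1200 + 1111.25 − 120 + 5 = 2196.25 kcal/day.
TEE = 2196.25 × 1.55 = 3404.1875 kcal/day.
With stress factor 1.3: 3404.1875 × 1.3 = 4425.4438 kcal/day.
Protein energy = 20% × 4425.4438 = 885.0888 kcal.
Protein = 885.0888 ÷ 4 kcal/g = 221.2722 g.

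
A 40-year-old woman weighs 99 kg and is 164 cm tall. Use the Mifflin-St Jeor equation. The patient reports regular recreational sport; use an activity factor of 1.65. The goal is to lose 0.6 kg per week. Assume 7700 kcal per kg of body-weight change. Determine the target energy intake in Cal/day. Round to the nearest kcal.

2069 Cal/day

Mifflin-St Jeor (female): BMR = 10(99) + 6.25(164) − 5(40) − 161 = 990 + 1025 − 200 − 161 = 1654 kcal/day.
TEE = 1654 × 1.65 = 2729.1 kcal/day.
Required daily deficit = 0.6 × 7700 ÷ 7 = 660 kcal/day.
Target intake = 2729.1 − 660 = 2069.1 kcal/day.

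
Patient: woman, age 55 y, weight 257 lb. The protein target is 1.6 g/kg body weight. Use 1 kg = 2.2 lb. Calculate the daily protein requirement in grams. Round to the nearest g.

187 g/day

Weight in kg = 257 ÷ 2.2 = 116.8182 kg.
Protein = 1.6 g/kg × 116.8182 kg = 186.9091 g/day.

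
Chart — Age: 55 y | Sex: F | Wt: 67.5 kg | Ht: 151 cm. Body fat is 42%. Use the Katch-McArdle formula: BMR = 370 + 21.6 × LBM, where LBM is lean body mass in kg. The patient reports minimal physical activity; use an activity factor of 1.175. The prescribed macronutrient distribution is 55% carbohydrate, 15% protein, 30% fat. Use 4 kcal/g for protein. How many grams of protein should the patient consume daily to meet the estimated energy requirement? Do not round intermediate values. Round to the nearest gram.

54 g/day

LBM = 67.5 × (1 − 0.42) = 39.15 kg. Katch-McArdle: BMR = 370 + 21.6 × 39.15 = 1215.64 kcal/day.
TEE = 1215.64 × 1.175 = 1428.377 kcal/day.
Protein energy = 15% × 1428.377 = 214.2566 kcal.
Protein = 214.2566 ÷ 4 kcal/g = 53.5641 g.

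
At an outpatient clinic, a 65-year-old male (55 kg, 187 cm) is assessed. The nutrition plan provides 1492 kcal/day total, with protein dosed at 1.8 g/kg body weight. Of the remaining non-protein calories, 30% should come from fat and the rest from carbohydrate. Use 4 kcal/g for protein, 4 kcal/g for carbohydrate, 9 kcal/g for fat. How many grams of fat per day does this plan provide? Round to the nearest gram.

Protein = 1.8 × 55 = 99 g → 99 × 4 = 396 kcal.
Non-protein calories = 1492 − 396 = 1096 kcal.
Fat: 30% × 1096 = 328.8 kcal; carbohydrate: 767.2 kcal.
Fat: 328.8 kcal ÷ 9 kcal/g = 36.5333 g.

37 g/day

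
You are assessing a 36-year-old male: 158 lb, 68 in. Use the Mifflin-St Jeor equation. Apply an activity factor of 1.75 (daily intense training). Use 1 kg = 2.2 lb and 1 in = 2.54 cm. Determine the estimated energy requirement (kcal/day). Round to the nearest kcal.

2840 kcal/day

Convert to metric: weight = 158 ÷ 2.2 = 71.8182 kg; height = 68 × 2.54 = 172.72 cm.
Mifflin-St Jeor (male): BMR = 10(71.8182) + 6.25(172.72) − 5(36) + 5 = 718.1818 + 1079.5 − 180 + 5 = 1622.6818 kcal/day.
TEE = BMR × activity factor = 1622.6818 × 1.75 = 2839.6932 kcal/day.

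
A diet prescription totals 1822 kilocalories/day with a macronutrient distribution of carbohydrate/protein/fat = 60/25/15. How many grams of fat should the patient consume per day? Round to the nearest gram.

30 g/day

Fat energy = 15% × 1822 = 273.3 kcal.
At 9 kcal/g: 273.3 ÷ 9 = 30.3667 g.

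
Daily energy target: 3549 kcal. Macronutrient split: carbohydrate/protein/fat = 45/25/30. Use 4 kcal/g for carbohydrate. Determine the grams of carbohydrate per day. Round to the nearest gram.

399 g/day

Carbohydrate energy = 45% × 3549 = 1597.05 kcal.
At 4 kcal/g: 1597.05 ÷ 4 = 399.2625 g.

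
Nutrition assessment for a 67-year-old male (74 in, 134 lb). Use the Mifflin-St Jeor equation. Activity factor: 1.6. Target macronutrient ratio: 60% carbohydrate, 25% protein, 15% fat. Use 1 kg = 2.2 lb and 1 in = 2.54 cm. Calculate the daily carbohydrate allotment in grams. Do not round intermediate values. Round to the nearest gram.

349 g/day

Convert to metric: weight = 134 ÷ 2.2 = 60.9091 kg; height = 74 × 2.54 = 187.96 cm.
Mifflin-St Jeor (male): BMR = 10(60.9091) + 6.25(187.96) − 5(67) + 5 = 609.0909 + 1174.75 − 335 + 5 = 1453.8409 kcal/day.
TEE = 1453.8409 × 1.6 = 2326.1455 kcal/day.
Carbohydrate energy = 60% × 2326.1455 = 1395.6873 kcal.
Carbohydrate = 1395.6873 ÷ 4 kcal/g = 348.9218 g.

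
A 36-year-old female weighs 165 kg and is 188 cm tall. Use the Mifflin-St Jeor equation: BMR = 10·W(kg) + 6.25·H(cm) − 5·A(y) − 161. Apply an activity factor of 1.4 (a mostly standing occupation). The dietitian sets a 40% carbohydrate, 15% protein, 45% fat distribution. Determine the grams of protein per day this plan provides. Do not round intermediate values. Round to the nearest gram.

Mifflin-St Jeor (female): BMR = 10(165) + 6.25(188) − 5(36) − 161 = 1650 + 1175 − 180 − 161 = 2484 kcal/day.
TEE = 2484 × 1.4 = 3477.6 kcal/day.
Protein energy = 15% × 3477.6 = 521.64 kcal.
Protein = 521.64 ÷ 4 kcal/g = 130.41 g.

130 g/day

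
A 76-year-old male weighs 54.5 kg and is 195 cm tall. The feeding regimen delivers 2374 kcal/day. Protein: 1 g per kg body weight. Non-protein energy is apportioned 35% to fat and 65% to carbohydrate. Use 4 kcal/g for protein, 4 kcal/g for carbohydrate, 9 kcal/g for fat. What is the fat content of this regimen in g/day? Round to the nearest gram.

Protein = 1 × 54.5 = 54.5 g → 54.5 × 4 = 218 kcal.
Non-protein calories = 2374 − 218 = 2156 kcal.
Fat: 35% × 2156 = 754.6 kcal; carbohydrate: 1401.4 kcal.
Fat: 754.6 kcal ÷ 9 kcal/g = 83.8444 g.

84 g/day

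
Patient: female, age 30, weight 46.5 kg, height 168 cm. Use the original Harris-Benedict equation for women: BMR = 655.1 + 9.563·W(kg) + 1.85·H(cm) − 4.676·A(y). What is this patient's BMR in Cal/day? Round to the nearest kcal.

1270 Cal/day

Harris-Benedict: BMR = 655.1 + 9.563(46.5) + 1.85(168) − 4.676(30) = 1270.2995 kcal/day.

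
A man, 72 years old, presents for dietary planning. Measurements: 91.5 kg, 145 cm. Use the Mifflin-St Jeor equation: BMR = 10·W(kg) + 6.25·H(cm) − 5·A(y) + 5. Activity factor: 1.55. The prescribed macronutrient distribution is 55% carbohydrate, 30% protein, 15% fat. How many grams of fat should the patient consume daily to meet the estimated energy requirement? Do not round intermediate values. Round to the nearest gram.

Mifflin-St Jeor (male): BMR = 10(91.5) + 6.25(145) − 5(72) + 5 = 915 + 906.25 − 360 + 5 = 1466.25 kcal/day.
TEE = 1466.25 × 1.55 = 2272.6875 kcal/day.
Fat energy = 15% × 2272.6875 = 340.9031 kcal.
Fat = 340.9031 ÷ 9 kcal/g = 37.8781 g.

38 g/day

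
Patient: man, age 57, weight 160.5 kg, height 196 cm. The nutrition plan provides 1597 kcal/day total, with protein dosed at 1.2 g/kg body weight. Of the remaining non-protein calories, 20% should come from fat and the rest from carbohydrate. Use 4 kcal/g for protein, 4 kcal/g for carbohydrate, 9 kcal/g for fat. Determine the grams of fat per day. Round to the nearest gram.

18 g/day

Protein = 1.2 × 160.5 = 192.6 g → 192.6 × 4 = 770.4 kcal.
Non-protein calories = 1597 − 770.4 = 826.6 kcal.
Fat: 20% × 826.6 = 165.32 kcal; carbohydrate: 661.28 kcal.
Fat: 165.32 kcal ÷ 9 kcal/g = 18.3689 g.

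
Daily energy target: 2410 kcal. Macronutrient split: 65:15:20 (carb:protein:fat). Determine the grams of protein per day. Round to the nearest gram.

Protein energy = 15% × 2410 = 361.5 kcal.
At 4 kcal/g: 361.5 ÷ 4 = 90.375 g.

90 g/day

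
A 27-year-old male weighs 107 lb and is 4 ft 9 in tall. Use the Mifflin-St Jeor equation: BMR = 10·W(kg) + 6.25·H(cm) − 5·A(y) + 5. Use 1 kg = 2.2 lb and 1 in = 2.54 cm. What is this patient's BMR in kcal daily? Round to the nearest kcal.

Convert to metric: weight = 107 ÷ 2.2 = 48.6364 kg; height = (4×12 + 9) × 2.54 = 57 × 2.54 = 144.78 cm.
Mifflin-St Jeor (male): BMR = 10(48.6364) + 6.25(144.78) − 5(27) + 5 = 486.3636 + 904.875 − 135 + 5 = 1261.2386 kcal/day.

1261 kcal daily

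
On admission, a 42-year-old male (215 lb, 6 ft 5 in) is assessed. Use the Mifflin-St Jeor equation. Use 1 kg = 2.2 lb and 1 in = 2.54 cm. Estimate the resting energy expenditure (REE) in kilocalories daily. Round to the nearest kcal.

Convert to metric: weight = 215 ÷ 2.2 = 97.7273 kg; height = (6×12 + 5) × 2.54 = 77 × 2.54 = 195.58 cm.
Mifflin-St Jeor (male): BMR = 10(97.7273) + 6.25(195.58) − 5(42) + 5 = 977.2727 + 1222.375 − 210 + 5 = 1994.6477 kcal/day.

1995 kilocalories daily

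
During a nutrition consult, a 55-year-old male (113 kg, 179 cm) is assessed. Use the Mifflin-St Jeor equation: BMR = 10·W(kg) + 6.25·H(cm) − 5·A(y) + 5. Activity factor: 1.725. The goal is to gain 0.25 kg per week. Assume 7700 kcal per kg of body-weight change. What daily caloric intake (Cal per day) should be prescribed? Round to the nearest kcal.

3688 Cal per day

Mifflin-St Jeor (male): BMR = 10(113) + 6.25(179) − 5(55) + 5 = 1130 + 1118.75 − 275 + 5 = 1978.75 kcal/day.
TEE = 1978.75 × 1.725 = 3413.3438 kcal/day.
Required daily surplus = 0.25 × 7700 ÷ 7 = 275 kcal/day.
Target intake = 3413.3438 + 275 = 3688.3438 kcal/day.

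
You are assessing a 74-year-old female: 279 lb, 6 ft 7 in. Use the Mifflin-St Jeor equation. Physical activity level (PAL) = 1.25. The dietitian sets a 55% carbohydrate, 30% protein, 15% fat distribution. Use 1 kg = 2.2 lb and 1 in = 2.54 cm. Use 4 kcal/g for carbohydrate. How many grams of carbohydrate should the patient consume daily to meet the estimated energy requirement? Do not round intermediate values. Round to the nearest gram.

342 g/day

Convert to metric: weight = 279 ÷ 2.2 = 126.8182 kg; height = (6×12 + 7) × 2.54 = 79 × 2.54 = 200.66 cm.
Mifflin-St Jeor (female): BMR = 10(126.8182) + 6.25(200.66) − 5(74) − 161 = 1268.1818 + 1254.125 − 370 − 161 = 1991.3068 kcal/day.
TEE = 1991.3068 × 1.25 = 2489.1335 kcal/day.
Carbohydrate energy = 55% × 2489.1335 = 1369.0234 kcal.
Carbohydrate = 1369.0234 ÷ 4 kcal/g = 342.2559 g.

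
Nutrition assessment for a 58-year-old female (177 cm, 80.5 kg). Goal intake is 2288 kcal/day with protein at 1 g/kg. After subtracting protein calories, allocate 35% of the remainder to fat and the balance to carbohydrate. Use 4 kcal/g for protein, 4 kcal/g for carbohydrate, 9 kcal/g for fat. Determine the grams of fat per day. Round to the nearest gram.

Protein = 1 × 80.5 = 80.5 g → 80.5 × 4 = 322 kcal.
Non-protein calories = 2288 − 322 = 1966 kcal.
Fat: 35% × 1966 = 688.1 kcal; carbohydrate: 1277.9 kcal.
Fat: 688.1 kcal ÷ 9 kcal/g = 76.4556 g.

76 g/day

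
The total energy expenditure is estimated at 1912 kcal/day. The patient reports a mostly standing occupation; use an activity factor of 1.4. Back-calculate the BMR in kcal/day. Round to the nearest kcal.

1366 kcal/day

BMR = TEE ÷ activity factor = 1912 ÷ 1.4 = 1365.7143 kcal/day.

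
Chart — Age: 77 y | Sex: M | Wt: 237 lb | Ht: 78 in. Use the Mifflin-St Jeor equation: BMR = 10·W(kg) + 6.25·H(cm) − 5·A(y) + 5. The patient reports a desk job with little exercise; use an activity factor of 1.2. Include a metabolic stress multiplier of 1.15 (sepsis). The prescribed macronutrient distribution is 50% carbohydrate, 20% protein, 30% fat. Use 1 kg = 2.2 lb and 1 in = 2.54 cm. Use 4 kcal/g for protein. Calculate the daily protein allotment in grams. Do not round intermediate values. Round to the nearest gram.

Convert to metric: weight = 237 ÷ 2.2 = 107.7273 kg; height = 78 × 2.54 = 198.12 cm.
Mifflin-St Jeor (male): BMR = 10(107.7273) + 6.25(198.12) − 5(77) + 5 = 1077.2727 + 1238.25 − 385 + 5 = 1935.5227 kcal/day.
TEE = 1935.5227 × 1.2 = 2322.6273 kcal/day.
With stress factor 1.15: 2322.6273 × 1.15 = 2671.0214 kcal/day.
Protein energy = 20% × 2671.0214 = 534.2043 kcal.
Protein = 534.2043 ÷ 4 kcal/g = 133.5511 g.

134 g/day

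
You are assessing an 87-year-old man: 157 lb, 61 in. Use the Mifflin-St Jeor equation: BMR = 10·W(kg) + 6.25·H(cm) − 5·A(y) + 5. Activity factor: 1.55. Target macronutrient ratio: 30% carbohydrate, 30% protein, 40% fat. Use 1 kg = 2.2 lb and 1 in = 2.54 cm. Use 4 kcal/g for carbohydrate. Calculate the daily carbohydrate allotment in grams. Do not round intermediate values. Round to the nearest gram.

Convert to metric: weight = 157 ÷ 2.2 = 71.3636 kg; height = 61 × 2.54 = 154.94 cm.
Mifflin-St Jeor (male): BMR = 10(71.3636) + 6.25(154.94) − 5(87) + 5 = 713.6364 + 968.375 − 435 + 5 = 1252.0114 kcal/day.
TEE = 1252.0114 × 1.55 = 1940.6176 kcal/day.
Carbohydrate energy = 30% × 1940.6176 = 582.1853 kcal.
Carbohydrate = 582.1853 ÷ 4 kcal/g = 145.5463 g.

146 g/day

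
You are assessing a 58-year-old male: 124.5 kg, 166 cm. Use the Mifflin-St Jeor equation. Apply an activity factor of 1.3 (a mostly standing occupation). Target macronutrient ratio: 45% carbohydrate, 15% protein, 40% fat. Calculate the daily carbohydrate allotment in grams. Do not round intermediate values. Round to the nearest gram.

Mifflin-St Jeor (male): BMR = 10(124.5) + 6.25(166) − 5(58) + 5 = 1245 + 1037.5 − 290 + 5 = 1997.5 kcal/day.
TEE = 1997.5 × 1.3 = 2596.75 kcal/day.
Carbohydrate energy = 45% × 2596.75 = 1168.5375 kcal.
Carbohydrate = 1168.5375 ÷ 4 kcal/g = 292.1344 g.

292 g/day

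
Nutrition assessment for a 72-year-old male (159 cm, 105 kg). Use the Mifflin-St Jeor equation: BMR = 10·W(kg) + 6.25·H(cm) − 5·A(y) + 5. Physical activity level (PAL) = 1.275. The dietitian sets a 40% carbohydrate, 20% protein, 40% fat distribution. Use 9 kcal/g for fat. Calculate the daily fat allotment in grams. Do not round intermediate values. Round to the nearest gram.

Mifflin-St Jeor (male): BMR = 10(105) + 6.25(159) − 5(72) + 5 = 1050 + 993.75 − 360 + 5 = 1688.75 kcal/day.
TEE = 1688.75 × 1.275 = 2153.1563 kcal/day.
Fat energy = 40% × 2153.1563 = 861.2625 kcal.
Fat = 861.2625 ÷ 9 kcal/g = 95.6958 g.

96 g/day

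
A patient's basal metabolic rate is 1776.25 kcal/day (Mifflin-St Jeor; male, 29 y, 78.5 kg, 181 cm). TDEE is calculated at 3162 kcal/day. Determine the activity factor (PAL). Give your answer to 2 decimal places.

1.78

Activity factor = TEE ÷ BMR = 3162 ÷ 1776.25 = 1.78.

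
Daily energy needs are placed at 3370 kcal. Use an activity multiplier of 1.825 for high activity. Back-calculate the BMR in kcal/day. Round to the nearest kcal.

BMR = TEE ÷ activity factor = 3370 ÷ 1.825 = 1846.5753 kcal/day.

1847 kcal/day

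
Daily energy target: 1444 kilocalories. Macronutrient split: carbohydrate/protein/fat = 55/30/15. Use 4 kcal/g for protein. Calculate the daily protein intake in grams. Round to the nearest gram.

Protein energy = 30% × 1444 = 433.2 kcal.
At 4 kcal/g: 433.2 ÷ 4 = 108.3 g.

108 g/day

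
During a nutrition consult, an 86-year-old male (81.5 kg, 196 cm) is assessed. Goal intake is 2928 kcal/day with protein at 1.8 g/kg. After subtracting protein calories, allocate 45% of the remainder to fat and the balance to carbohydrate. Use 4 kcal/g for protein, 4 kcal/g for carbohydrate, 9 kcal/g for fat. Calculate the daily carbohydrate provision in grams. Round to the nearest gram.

322 g/day

Protein = 1.8 × 81.5 = 146.7 g → 146.7 × 4 = 586.8 kcal.
Non-protein calories = 2928 − 586.8 = 2341.2 kcal.
Fat: 45% × 2341.2 = 1053.54 kcal; carbohydrate: 1287.66 kcal.
Carbohydrate: 1287.66 kcal ÷ 4 kcal/g = 321.915 g.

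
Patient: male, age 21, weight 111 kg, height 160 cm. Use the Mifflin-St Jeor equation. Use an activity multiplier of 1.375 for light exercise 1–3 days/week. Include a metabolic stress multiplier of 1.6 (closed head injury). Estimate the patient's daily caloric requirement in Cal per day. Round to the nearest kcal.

Mifflin-St Jeor (male): BMR = 10(111) + 6.25(160) − 5(21) + 5 = 1110 + 1000 − 105 + 5 = 2010 kcal/day.
TEE = BMR × activity factor = 2010 × 1.375 = 2763.75 kcal/day.
Apply stress factor: 2763.75 × 1.6 = 4422 kcal/day.

4422 Cal per day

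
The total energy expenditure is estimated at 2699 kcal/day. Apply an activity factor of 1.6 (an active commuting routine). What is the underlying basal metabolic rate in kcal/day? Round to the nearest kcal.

BMR = TEE ÷ activity factor = 2699 ÷ 1.6 = 1686.875 kcal/day.

1687 kcal/day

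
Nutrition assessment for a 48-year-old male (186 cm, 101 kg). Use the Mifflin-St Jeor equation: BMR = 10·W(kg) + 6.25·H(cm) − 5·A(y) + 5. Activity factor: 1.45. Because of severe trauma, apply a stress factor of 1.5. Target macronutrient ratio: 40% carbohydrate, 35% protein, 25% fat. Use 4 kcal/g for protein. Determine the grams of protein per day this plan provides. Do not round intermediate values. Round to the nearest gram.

369 g/day

Mifflin-St Jeor (male): BMR = 10(101) + 6.25(186) − 5(48) + 5 = 1010 + 1162.5 − 240 + 5 = 1937.5 kcal/day.
TEE = 1937.5 × 1.45 = 2809.375 kcal/day.
With stress factor 1.5: 2809.375 × 1.5 = 4214.0625 kcal/day.
Protein energy = 35% × 4214.0625 = 1474.9219 kcal.
Protein = 1474.9219 ÷ 4 kcal/g = 368.7305 g.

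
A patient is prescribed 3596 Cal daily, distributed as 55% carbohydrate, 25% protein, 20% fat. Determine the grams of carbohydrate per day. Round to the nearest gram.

Carbohydrate energy = 55% × 3596 = 1977.8 kcal.
At 4 kcal/g: 1977.8 ÷ 4 = 494.45 g.

494 g/day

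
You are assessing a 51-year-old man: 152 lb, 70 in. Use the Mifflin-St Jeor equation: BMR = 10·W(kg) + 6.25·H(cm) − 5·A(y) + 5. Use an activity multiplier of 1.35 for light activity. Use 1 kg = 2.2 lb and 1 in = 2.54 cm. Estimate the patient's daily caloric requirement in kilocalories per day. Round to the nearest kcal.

2095 kilocalories per day

Convert to metric: weight = 152 ÷ 2.2 = 69.0909 kg; height = 70 × 2.54 = 177.8 cm.
Mifflin-St Jeor (male): BMR = 10(69.0909) + 6.25(177.8) − 5(51) + 5 = 690.9091 + 1111.25 − 255 + 5 = 1552.1591 kcal/day.
TEE = BMR × activity factor = 1552.1591 × 1.35 = 2095.4148 kcal/day.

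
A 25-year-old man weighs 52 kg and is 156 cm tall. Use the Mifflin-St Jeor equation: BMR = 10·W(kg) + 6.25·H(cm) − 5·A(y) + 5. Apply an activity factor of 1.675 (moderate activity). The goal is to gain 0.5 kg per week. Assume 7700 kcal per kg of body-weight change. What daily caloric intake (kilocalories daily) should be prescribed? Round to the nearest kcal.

Mifflin-St Jeor (male): BMR = 10(52) + 6.25(156) − 5(25) + 5 = 520 + 975 − 125 + 5 = 1375 kcal/day.
TEE = 1375 × 1.675 = 2303.125 kcal/day.
Required daily surplus = 0.5 × 7700 ÷ 7 = 550 kcal/day.
Target intake = 2303.125 + 550 = 2853.125 kcal/day.

2853 kilocalories daily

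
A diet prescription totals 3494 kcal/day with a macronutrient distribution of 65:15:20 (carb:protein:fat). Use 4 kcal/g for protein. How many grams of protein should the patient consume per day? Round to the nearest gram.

131 g/day

Protein energy = 15% × 3494 = 524.1 kcal.
At 4 kcal/g: 524.1 ÷ 4 = 131.025 g.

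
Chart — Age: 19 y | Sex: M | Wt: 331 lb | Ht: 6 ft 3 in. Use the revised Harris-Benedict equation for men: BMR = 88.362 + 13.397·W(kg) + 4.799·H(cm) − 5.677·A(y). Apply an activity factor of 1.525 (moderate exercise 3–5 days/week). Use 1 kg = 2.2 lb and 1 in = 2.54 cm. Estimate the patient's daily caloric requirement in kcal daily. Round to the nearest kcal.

4438 kcal daily

Convert to metric: weight = 331 ÷ 2.2 = 150.4545 kg; height = (6×12 + 3) × 2.54 = 75 × 2.54 = 190.5 cm.
Harris-Benedict: BMR = 88.362 + 13.397(150.4545) + 4.799(190.5) − 5.677(19) = 2910.348 kcal/day.
TEE = BMR × activity factor = 2910.348 × 1.525 = 4438.2808 kcal/day.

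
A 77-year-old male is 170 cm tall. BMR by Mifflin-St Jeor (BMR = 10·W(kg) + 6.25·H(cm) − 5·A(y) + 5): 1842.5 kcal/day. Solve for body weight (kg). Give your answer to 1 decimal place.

1842.5 = 10·W + 6.25(170) − 5(77) + 5
10·W = 1842.5 − 682.5 = 1160, so W = 116 kg.

116.0 kg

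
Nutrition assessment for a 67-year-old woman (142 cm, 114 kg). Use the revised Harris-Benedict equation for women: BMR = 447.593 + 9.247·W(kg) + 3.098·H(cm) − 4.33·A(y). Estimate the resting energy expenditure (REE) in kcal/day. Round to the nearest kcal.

1652 kcal/day

Harris-Benedict: BMR = 447.593 + 9.247(114) + 3.098(142) − 4.33(67) = 1651.557 kcal/day.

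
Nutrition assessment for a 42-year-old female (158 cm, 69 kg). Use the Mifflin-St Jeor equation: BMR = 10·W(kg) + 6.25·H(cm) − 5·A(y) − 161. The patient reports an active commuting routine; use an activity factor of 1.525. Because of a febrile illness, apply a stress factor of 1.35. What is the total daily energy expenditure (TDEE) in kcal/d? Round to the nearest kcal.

2690 kcal/d

Mifflin-St Jeor (female): BMR = 10(69) + 6.25(158) − 5(42) − 161 = 690 + 987.5 − 210 − 161 = 1306.5 kcal/day.
TEE = BMR × activity factor = 1306.5 × 1.525 = 1992.4125 kcal/day.
Apply stress factor: 1992.4125 × 1.35 = 2689.7569 kcal/day.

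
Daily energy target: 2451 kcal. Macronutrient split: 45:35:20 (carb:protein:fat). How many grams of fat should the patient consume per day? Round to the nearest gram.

54 g/day

Fat energy = 20% × 2451 = 490.2 kcal.
At 9 kcal/g: 490.2 ÷ 9 = 54.4667 g.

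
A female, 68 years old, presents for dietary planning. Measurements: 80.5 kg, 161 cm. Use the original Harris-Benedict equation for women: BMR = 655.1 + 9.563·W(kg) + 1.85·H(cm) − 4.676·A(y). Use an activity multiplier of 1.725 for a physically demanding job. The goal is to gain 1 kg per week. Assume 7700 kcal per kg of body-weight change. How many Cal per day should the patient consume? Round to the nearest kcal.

Harris-Benedict: BMR = 655.1 + 9.563(80.5) + 1.85(161) − 4.676(68) = 1404.8035 kcal/day.
TEE = 1404.8035 × 1.725 = 2423.286 kcal/day.
Required daily surplus = 1 × 7700 ÷ 7 = 1100 kcal/day.
Target intake = 2423.286 + 1100 = 3523.286 kcal/day.

3523 Cal per day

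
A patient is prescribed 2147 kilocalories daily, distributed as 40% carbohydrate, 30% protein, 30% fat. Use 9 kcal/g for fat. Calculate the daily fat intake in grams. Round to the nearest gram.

Fat energy = 30% × 2147 = 644.1 kcal.
At 9 kcal/g: 644.1 ÷ 9 = 71.5667 g.

72 g/day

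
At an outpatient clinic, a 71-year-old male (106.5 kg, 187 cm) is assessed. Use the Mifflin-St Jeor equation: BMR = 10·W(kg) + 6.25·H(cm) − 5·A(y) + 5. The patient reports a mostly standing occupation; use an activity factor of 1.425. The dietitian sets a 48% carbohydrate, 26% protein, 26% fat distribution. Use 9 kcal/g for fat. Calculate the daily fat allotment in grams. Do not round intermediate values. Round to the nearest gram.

Mifflin-St Jeor (male): BMR = 10(106.5) + 6.25(187) − 5(71) + 5 = 1065 + 1168.75 − 355 + 5 = 1883.75 kcal/day.
TEE = 1883.75 × 1.425 = 2684.3438 kcal/day.
Fat energy = 26% × 2684.3438 = 697.9294 kcal.
Fat = 697.9294 ÷ 9 kcal/g = 77.5477 g.

78 g/day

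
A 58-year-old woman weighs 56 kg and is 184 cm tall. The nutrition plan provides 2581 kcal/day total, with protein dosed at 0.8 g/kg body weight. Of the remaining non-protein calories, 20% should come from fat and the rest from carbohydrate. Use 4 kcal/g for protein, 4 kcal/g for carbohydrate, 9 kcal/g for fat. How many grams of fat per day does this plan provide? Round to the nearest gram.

Protein = 0.8 × 56 = 44.8 g → 44.8 × 4 = 179.2 kcal.
Non-protein calories = 2581 − 179.2 = 2401.8 kcal.
Fat: 20% × 2401.8 = 480.36 kcal; carbohydrate: 1921.44 kcal.
Fat: 480.36 kcal ÷ 9 kcal/g = 53.3733 g.

53 g/day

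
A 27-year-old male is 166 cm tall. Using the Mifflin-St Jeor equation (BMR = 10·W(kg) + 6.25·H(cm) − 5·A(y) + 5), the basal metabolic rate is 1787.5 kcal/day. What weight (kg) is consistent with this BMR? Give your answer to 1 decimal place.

1787.5 = 10·W + 6.25(166) − 5(27) + 5
10·W = 1787.5 − 907.5 = 880, so W = 88 kg.

88.0 kg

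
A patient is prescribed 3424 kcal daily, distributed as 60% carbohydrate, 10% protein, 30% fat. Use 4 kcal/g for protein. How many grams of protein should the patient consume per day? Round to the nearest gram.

Protein energy = 10% × 3424 = 342.4 kcal.
At 4 kcal/g: 342.4 ÷ 4 = 85.6 g.

86 g/day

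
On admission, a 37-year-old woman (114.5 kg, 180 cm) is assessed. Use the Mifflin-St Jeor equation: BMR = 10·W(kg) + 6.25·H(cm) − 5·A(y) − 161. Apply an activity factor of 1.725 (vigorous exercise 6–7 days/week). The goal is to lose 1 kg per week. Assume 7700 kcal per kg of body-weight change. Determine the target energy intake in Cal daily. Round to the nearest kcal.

Mifflin-St Jeor (female): BMR = 10(114.5) + 6.25(180) − 5(37) − 161 = 1145 + 1125 − 185 − 161 = 1924 kcal/day.
TEE = 1924 × 1.725 = 3318.9 kcal/day.
Required daily deficit = 1 × 7700 ÷ 7 = 1100 kcal/day.
Target intake = 3318.9 − 1100 = 2218.9 kcal/day.

2219 Cal daily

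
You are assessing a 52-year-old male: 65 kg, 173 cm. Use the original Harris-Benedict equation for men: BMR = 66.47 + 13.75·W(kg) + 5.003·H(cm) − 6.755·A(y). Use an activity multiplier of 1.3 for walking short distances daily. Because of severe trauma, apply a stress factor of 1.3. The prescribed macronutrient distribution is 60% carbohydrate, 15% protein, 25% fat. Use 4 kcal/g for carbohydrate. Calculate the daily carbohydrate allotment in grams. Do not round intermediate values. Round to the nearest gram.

Harris-Benedict: BMR = 66.47 + 13.75(65) + 5.003(173) − 6.755(52) = 1474.479 kcal/day.
TEE = 1474.479 × 1.3 = 1916.8227 kcal/day.
With stress factor 1.3: 1916.8227 × 1.3 = 2491.8695 kcal/day.
Carbohydrate energy = 60% × 2491.8695 = 1495.1217 kcal.
Carbohydrate = 1495.1217 ÷ 4 kcal/g = 373.7804 g.

374 g/day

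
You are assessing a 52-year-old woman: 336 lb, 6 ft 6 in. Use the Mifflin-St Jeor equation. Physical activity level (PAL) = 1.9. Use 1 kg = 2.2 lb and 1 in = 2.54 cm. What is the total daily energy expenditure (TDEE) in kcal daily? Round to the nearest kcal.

Convert to metric: weight = 336 ÷ 2.2 = 152.7273 kg; height = (6×12 + 6) × 2.54 = 78 × 2.54 = 198.12 cm.
Mifflin-St Jeor (female): BMR = 10(152.7273) + 6.25(198.12) − 5(52) − 161 = 1527.2727 + 1238.25 − 260 − 161 = 2344.5227 kcal/day.
TEE = BMR × activity factor = 2344.5227 × 1.9 = 4454.5932 kcal/day.

4455 kcal daily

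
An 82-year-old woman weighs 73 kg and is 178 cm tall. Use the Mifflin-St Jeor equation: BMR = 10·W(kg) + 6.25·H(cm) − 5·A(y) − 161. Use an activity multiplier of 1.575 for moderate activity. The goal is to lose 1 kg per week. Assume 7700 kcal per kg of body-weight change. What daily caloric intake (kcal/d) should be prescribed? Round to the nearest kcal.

Mifflin-St Jeor (female): BMR = 10(73) + 6.25(178) − 5(82) − 161 = 730 + 1112.5 − 410 − 161 = 1271.5 kcal/day.
TEE = 1271.5 × 1.575 = 2002.6125 kcal/day.
Required daily deficit = 1 × 7700 ÷ 7 = 1100 kcal/day.
Target intake = 2002.6125 − 1100 = 902.6125 kcal/day.

903 kcal/d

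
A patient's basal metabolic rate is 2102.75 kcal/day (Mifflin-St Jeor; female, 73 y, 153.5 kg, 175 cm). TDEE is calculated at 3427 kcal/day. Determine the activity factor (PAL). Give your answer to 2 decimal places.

1.63

Activity factor = TEE ÷ BMR = 3427 ÷ 2102.75 = 1.63.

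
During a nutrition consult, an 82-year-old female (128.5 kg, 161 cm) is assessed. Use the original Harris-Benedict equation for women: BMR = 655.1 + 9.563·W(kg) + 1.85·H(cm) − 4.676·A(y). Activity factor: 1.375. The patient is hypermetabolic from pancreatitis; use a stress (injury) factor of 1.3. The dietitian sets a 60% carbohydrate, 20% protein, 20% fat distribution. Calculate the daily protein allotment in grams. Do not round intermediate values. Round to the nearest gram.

161 g/day

Harris-Benedict: BMR = 655.1 + 9.563(128.5) + 1.85(161) − 4.676(82) = 1798.3635 kcal/day.
TEE = 1798.3635 × 1.375 = 2472.7498 kcal/day.
With stress factor 1.3: 2472.7498 × 1.3 = 3214.5748 kcal/day.
Protein energy = 20% × 3214.5748 = 642.915 kcal.
Protein = 642.915 ÷ 4 kcal/g = 160.7287 g.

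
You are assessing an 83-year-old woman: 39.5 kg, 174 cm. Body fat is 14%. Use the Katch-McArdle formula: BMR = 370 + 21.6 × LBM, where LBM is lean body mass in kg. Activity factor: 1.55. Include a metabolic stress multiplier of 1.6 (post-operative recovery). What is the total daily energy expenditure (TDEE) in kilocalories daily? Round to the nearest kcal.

2737 kilocalories daily

LBM = 39.5 × (1 − 0.14) = 33.97 kg. Katch-McArdle: BMR = 370 + 21.6 × 33.97 = 1103.752 kcal/day.
TEE = BMR × activity factor = 1103.752 × 1.55 = 1710.8156 kcal/day.
Apply stress factor: 1710.8156 × 1.6 = 2737.305 kcal/day.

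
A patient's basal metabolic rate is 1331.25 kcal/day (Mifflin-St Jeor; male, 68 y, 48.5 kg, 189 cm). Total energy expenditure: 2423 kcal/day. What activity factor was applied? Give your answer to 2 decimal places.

Activity factor = TEE ÷ BMR = 2423 ÷ 1331.25 = 1.82.

1.82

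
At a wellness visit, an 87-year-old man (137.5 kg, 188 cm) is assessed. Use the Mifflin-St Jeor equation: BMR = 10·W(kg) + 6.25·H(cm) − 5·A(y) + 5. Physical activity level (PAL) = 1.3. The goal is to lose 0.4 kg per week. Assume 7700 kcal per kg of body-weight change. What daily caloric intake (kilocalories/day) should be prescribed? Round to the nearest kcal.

Mifflin-St Jeor (male): BMR = 10(137.5) + 6.25(188) − 5(87) + 5 = 1375 + 1175 − 435 + 5 = 2120 kcal/day.
TEE = 2120 × 1.3 = 2756 kcal/day.
Required daily deficit = 0.4 × 7700 ÷ 7 = 440 kcal/day.
Target intake = 2756 − 440 = 2316 kcal/day.

2316 kilocalories/day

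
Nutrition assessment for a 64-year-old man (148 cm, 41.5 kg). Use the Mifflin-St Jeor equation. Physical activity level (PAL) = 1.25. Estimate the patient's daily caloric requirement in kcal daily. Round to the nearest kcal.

Mifflin-St Jeor (male): BMR = 10(41.5) + 6.25(148) − 5(64) + 5 = 415 + 925 − 320 + 5 = 1025 kcal/day.
TEE = BMR × activity factor = 1025 × 1.25 = 1281.25 kcal/day.

1281 kcal daily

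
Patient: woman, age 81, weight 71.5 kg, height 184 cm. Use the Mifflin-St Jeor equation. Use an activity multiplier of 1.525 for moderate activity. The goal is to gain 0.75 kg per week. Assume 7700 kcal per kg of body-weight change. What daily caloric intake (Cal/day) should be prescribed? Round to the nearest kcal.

Mifflin-St Jeor (female): BMR = 10(71.5) + 6.25(184) − 5(81) − 161 = 715 + 1150 − 405 − 161 = 1299 kcal/day.
TEE = 1299 × 1.525 = 1980.975 kcal/day.
Required daily surplus = 0.75 × 7700 ÷ 7 = 825 kcal/day.
Target intake = 1980.975 + 825 = 2805.975 kcal/day.

2806 Cal/day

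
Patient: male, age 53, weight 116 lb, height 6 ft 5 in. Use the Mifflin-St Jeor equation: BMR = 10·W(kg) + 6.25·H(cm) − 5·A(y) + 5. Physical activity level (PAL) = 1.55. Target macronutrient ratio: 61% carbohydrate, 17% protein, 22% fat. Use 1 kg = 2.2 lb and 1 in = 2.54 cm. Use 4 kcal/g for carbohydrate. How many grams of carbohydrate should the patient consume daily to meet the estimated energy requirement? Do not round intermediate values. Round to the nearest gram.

352 g/day

Convert to metric: weight = 116 ÷ 2.2 = 52.7273 kg; height = (6×12 + 5) × 2.54 = 77 × 2.54 = 195.58 cm.
Mifflin-St Jeor (male): BMR = 10(52.7273) + 6.25(195.58) − 5(53) + 5 = 527.2727 + 1222.375 − 265 + 5 = 1489.6477 kcal/day.
TEE = 1489.6477 × 1.55 = 2308.954 kcal/day.
Carbohydrate energy = 61% × 2308.954 = 1408.4619 kcal.
Carbohydrate = 1408.4619 ÷ 4 kcal/g = 352.1155 g.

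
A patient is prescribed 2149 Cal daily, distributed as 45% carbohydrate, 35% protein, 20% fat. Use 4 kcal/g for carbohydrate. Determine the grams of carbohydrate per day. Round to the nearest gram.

242 g/day

Carbohydrate energy = 45% × 2149 = 967.05 kcal.
At 4 kcal/g: 967.05 ÷ 4 = 241.7625 g.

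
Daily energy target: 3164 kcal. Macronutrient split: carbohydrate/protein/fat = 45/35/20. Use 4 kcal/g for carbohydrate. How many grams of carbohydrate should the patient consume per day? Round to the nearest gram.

Carbohydrate energy = 45% × 3164 = 1423.8 kcal.
At 4 kcal/g: 1423.8 ÷ 4 = 355.95 g.

356 g/day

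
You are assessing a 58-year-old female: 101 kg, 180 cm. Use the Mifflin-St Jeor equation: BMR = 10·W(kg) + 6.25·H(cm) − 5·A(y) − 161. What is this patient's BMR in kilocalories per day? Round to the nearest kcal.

Mifflin-St Jeor (female): BMR = 10(101) + 6.25(180) − 5(58) − 161 = 1010 + 1125 − 290 − 161 = 1684 kcal/day.

1684 kilocalories per day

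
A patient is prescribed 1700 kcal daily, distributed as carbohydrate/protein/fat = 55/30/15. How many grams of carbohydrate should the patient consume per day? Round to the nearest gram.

Carbohydrate energy = 55% × 1700 = 935 kcal.
At 4 kcal/g: 935 ÷ 4 = 233.75 g.

234 g/day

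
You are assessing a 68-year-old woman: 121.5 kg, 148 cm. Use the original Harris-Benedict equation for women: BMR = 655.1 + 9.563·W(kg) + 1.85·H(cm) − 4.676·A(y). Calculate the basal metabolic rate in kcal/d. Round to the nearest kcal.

1773 kcal/d

Harris-Benedict: BMR = 655.1 + 9.563(121.5) + 1.85(148) − 4.676(68) = 1772.8365 kcal/day.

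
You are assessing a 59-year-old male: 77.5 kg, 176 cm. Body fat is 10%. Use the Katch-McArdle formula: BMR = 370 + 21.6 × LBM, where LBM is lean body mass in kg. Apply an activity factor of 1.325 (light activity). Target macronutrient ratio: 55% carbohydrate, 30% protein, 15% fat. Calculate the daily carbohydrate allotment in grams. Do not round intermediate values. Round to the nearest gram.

342 g/day

LBM = 77.5 × (1 − 0.1) = 69.75 kg. Katch-McArdle: BMR = 370 + 21.6 × 69.75 = 1876.6 kcal/day.
TEE = 1876.6 × 1.325 = 2486.495 kcal/day.
Carbohydrate energy = 55% × 2486.495 = 1367.5723 kcal.
Carbohydrate = 1367.5723 ÷ 4 kcal/g = 341.8931 g.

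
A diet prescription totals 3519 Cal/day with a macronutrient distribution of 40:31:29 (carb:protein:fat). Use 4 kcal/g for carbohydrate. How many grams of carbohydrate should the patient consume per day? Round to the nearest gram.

Carbohydrate energy = 40% × 3519 = 1407.6 kcal.
At 4 kcal/g: 1407.6 ÷ 4 = 351.9 g.

352 g/day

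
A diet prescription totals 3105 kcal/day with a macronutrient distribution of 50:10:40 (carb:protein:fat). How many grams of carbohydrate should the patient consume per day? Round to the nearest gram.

Carbohydrate energy = 50% × 3105 = 1552.5 kcal.
At 4 kcal/g: 1552.5 ÷ 4 = 388.125 g.

388 g/day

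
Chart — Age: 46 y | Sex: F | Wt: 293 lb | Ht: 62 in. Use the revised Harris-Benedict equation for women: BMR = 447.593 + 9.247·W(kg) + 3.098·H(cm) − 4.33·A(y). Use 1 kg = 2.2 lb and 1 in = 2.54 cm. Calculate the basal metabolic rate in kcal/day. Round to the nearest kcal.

1968 kcal/day

Convert to metric: weight = 293 ÷ 2.2 = 133.1818 kg; height = 62 × 2.54 = 157.48 cm.
Harris-Benedict: BMR = 447.593 + 9.247(133.1818) + 3.098(157.48) − 4.33(46) = 1967.8183 kcal/day.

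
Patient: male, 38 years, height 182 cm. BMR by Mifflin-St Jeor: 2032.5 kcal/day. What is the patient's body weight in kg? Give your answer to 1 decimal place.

2032.5 = 10·W + 6.25(182) − 5(38) + 5
10·W = 2032.5 − 952.5 = 1080, so W = 108 kg.

108.0 kg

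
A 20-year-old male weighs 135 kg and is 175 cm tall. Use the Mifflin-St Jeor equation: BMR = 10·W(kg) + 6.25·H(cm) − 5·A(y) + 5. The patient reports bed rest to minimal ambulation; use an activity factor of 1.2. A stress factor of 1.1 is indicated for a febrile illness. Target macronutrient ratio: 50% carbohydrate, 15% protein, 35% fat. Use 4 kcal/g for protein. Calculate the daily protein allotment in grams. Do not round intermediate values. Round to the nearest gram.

Mifflin-St Jeor (male): BMR = 10(135) + 6.25(175) − 5(20) + 5 = 1350 + 1093.75 − 100 + 5 = 2348.75 kcal/day.
TEE = 2348.75 × 1.2 = 2818.5 kcal/day.
With stress factor 1.1: 2818.5 × 1.1 = 3100.35 kcal/day.
Protein energy = 15% × 3100.35 = 465.0525 kcal.
Protein = 465.0525 ÷ 4 kcal/g = 116.2631 g.

116 g/day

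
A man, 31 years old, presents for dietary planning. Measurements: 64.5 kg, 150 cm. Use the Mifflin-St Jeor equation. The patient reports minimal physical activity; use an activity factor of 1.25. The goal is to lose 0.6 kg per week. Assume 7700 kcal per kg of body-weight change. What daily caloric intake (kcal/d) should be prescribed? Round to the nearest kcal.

Mifflin-St Jeor (male): BMR = 10(64.5) + 6.25(150) − 5(31) + 5 = 645 + 937.5 − 155 + 5 = 1432.5 kcal/day.
TEE = 1432.5 × 1.25 = 1790.625 kcal/day.
Required daily deficit = 0.6 × 7700 ÷ 7 = 660 kcal/day.
Target intake = 1790.625 − 660 = 1130.625 kcal/day.

1131 kcal/d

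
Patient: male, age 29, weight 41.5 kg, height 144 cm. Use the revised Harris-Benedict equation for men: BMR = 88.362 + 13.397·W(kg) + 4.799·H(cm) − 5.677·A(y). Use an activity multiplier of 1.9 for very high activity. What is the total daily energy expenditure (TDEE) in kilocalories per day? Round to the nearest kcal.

Harris-Benedict: BMR = 88.362 + 13.397(41.5) + 4.799(144) − 5.677(29) = 1170.7605 kcal/day.
TEE = BMR × activity factor = 1170.7605 × 1.9 = 2224.445 kcal/day.

2224 kilocalories per day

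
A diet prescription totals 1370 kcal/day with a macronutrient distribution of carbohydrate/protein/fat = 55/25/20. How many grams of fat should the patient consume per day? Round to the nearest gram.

Fat energy = 20% × 1370 = 274 kcal.
At 9 kcal/g: 274 ÷ 9 = 30.4444 g.

30 g/day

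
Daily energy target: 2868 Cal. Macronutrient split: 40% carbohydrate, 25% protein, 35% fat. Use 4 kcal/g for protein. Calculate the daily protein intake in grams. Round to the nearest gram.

179 g/day

Protein energy = 25% × 2868 = 717 kcal.
At 4 kcal/g: 717 ÷ 4 = 179.25 g.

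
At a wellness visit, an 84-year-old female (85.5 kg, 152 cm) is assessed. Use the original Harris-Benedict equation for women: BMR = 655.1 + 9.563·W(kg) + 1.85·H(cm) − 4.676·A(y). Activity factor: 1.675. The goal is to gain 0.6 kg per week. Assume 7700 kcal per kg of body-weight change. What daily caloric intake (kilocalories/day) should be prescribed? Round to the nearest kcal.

Harris-Benedict: BMR = 655.1 + 9.563(85.5) + 1.85(152) − 4.676(84) = 1361.1525 kcal/day.
TEE = 1361.1525 × 1.675 = 2279.9304 kcal/day.
Required daily surplus = 0.6 × 7700 ÷ 7 = 660 kcal/day.
Target intake = 2279.9304 + 660 = 2939.9304 kcal/day.

2940 kilocalories/day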